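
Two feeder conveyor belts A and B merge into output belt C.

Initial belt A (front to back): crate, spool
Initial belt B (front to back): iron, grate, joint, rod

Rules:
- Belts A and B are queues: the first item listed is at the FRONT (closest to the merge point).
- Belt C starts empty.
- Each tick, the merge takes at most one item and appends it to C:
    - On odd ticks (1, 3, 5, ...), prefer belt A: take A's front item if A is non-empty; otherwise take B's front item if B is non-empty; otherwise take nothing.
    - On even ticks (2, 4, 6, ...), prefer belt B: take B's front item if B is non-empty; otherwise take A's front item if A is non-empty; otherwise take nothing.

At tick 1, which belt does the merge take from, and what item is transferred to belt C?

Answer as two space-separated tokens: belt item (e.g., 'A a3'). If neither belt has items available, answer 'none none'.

Tick 1: prefer A, take crate from A; A=[spool] B=[iron,grate,joint,rod] C=[crate]

Answer: A crate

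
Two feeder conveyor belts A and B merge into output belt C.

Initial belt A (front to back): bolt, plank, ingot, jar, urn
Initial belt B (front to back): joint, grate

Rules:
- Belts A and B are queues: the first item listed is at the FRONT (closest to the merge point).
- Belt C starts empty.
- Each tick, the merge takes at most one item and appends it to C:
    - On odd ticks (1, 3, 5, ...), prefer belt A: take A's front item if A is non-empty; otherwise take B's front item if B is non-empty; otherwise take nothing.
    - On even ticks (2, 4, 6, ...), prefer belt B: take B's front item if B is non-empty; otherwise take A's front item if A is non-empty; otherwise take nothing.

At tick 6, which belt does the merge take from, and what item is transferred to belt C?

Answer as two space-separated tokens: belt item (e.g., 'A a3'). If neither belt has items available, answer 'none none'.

Answer: A jar

Derivation:
Tick 1: prefer A, take bolt from A; A=[plank,ingot,jar,urn] B=[joint,grate] C=[bolt]
Tick 2: prefer B, take joint from B; A=[plank,ingot,jar,urn] B=[grate] C=[bolt,joint]
Tick 3: prefer A, take plank from A; A=[ingot,jar,urn] B=[grate] C=[bolt,joint,plank]
Tick 4: prefer B, take grate from B; A=[ingot,jar,urn] B=[-] C=[bolt,joint,plank,grate]
Tick 5: prefer A, take ingot from A; A=[jar,urn] B=[-] C=[bolt,joint,plank,grate,ingot]
Tick 6: prefer B, take jar from A; A=[urn] B=[-] C=[bolt,joint,plank,grate,ingot,jar]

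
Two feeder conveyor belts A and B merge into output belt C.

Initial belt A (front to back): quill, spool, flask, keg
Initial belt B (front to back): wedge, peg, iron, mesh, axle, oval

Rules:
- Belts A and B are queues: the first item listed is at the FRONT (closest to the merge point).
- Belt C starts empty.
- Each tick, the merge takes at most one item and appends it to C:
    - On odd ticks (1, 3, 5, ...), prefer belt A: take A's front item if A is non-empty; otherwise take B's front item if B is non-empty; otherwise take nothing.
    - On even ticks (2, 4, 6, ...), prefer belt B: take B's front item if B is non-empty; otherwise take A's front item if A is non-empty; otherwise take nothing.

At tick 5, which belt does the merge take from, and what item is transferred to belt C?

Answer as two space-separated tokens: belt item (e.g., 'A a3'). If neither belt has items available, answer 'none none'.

Tick 1: prefer A, take quill from A; A=[spool,flask,keg] B=[wedge,peg,iron,mesh,axle,oval] C=[quill]
Tick 2: prefer B, take wedge from B; A=[spool,flask,keg] B=[peg,iron,mesh,axle,oval] C=[quill,wedge]
Tick 3: prefer A, take spool from A; A=[flask,keg] B=[peg,iron,mesh,axle,oval] C=[quill,wedge,spool]
Tick 4: prefer B, take peg from B; A=[flask,keg] B=[iron,mesh,axle,oval] C=[quill,wedge,spool,peg]
Tick 5: prefer A, take flask from A; A=[keg] B=[iron,mesh,axle,oval] C=[quill,wedge,spool,peg,flask]

Answer: A flask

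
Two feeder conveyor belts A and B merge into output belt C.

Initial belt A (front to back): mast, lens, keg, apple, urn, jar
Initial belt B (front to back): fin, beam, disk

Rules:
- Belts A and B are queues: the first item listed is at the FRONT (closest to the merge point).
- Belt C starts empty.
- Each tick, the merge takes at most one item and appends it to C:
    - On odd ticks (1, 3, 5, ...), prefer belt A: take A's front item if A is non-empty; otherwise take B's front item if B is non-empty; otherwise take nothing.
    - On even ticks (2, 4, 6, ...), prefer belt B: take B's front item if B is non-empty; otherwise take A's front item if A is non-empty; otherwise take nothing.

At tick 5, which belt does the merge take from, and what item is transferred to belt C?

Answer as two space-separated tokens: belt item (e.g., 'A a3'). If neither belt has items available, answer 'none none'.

Tick 1: prefer A, take mast from A; A=[lens,keg,apple,urn,jar] B=[fin,beam,disk] C=[mast]
Tick 2: prefer B, take fin from B; A=[lens,keg,apple,urn,jar] B=[beam,disk] C=[mast,fin]
Tick 3: prefer A, take lens from A; A=[keg,apple,urn,jar] B=[beam,disk] C=[mast,fin,lens]
Tick 4: prefer B, take beam from B; A=[keg,apple,urn,jar] B=[disk] C=[mast,fin,lens,beam]
Tick 5: prefer A, take keg from A; A=[apple,urn,jar] B=[disk] C=[mast,fin,lens,beam,keg]

Answer: A keg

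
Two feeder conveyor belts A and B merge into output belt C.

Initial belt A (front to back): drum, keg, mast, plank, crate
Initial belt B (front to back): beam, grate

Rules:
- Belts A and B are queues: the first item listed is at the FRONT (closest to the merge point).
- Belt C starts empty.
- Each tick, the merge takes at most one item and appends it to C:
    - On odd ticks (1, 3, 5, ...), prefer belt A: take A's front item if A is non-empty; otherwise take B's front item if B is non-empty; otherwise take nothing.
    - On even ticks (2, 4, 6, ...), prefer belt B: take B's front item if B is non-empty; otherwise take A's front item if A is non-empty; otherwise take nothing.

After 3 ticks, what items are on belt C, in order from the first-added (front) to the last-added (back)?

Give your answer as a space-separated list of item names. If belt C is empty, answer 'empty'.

Tick 1: prefer A, take drum from A; A=[keg,mast,plank,crate] B=[beam,grate] C=[drum]
Tick 2: prefer B, take beam from B; A=[keg,mast,plank,crate] B=[grate] C=[drum,beam]
Tick 3: prefer A, take keg from A; A=[mast,plank,crate] B=[grate] C=[drum,beam,keg]

Answer: drum beam keg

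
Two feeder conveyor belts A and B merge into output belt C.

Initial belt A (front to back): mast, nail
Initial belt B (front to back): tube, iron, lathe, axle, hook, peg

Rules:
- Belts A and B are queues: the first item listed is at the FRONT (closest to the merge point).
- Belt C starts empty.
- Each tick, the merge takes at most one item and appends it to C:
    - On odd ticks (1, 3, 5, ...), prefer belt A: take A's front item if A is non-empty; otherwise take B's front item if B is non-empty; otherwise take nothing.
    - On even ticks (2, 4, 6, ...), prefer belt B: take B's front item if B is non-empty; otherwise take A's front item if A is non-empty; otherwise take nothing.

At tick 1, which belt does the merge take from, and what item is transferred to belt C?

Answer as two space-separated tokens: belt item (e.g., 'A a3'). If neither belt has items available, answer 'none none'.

Tick 1: prefer A, take mast from A; A=[nail] B=[tube,iron,lathe,axle,hook,peg] C=[mast]

Answer: A mast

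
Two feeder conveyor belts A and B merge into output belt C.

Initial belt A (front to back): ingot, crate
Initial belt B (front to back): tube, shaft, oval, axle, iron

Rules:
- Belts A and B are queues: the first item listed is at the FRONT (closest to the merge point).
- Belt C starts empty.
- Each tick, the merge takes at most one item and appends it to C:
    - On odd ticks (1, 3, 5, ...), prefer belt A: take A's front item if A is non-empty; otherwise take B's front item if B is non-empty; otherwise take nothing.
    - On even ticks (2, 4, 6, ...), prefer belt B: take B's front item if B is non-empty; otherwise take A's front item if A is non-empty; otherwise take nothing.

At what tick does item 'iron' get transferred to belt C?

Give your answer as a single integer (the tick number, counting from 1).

Answer: 7

Derivation:
Tick 1: prefer A, take ingot from A; A=[crate] B=[tube,shaft,oval,axle,iron] C=[ingot]
Tick 2: prefer B, take tube from B; A=[crate] B=[shaft,oval,axle,iron] C=[ingot,tube]
Tick 3: prefer A, take crate from A; A=[-] B=[shaft,oval,axle,iron] C=[ingot,tube,crate]
Tick 4: prefer B, take shaft from B; A=[-] B=[oval,axle,iron] C=[ingot,tube,crate,shaft]
Tick 5: prefer A, take oval from B; A=[-] B=[axle,iron] C=[ingot,tube,crate,shaft,oval]
Tick 6: prefer B, take axle from B; A=[-] B=[iron] C=[ingot,tube,crate,shaft,oval,axle]
Tick 7: prefer A, take iron from B; A=[-] B=[-] C=[ingot,tube,crate,shaft,oval,axle,iron]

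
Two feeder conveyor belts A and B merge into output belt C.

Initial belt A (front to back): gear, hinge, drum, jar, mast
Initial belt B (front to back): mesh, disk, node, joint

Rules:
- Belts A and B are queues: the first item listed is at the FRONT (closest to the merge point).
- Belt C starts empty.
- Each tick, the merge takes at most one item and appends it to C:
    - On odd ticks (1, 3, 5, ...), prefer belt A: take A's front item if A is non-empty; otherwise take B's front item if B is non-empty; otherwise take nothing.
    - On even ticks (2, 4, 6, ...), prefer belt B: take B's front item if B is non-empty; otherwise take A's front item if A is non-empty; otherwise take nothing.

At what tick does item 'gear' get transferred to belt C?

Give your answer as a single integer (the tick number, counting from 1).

Answer: 1

Derivation:
Tick 1: prefer A, take gear from A; A=[hinge,drum,jar,mast] B=[mesh,disk,node,joint] C=[gear]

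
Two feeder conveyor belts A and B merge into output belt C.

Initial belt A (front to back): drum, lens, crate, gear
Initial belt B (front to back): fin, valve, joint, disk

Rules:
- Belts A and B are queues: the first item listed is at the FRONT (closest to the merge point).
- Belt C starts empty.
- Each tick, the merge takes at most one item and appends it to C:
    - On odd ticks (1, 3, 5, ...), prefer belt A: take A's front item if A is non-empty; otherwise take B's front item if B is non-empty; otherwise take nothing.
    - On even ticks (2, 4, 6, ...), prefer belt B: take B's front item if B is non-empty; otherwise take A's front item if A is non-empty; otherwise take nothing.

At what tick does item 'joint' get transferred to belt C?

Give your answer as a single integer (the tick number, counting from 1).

Tick 1: prefer A, take drum from A; A=[lens,crate,gear] B=[fin,valve,joint,disk] C=[drum]
Tick 2: prefer B, take fin from B; A=[lens,crate,gear] B=[valve,joint,disk] C=[drum,fin]
Tick 3: prefer A, take lens from A; A=[crate,gear] B=[valve,joint,disk] C=[drum,fin,lens]
Tick 4: prefer B, take valve from B; A=[crate,gear] B=[joint,disk] C=[drum,fin,lens,valve]
Tick 5: prefer A, take crate from A; A=[gear] B=[joint,disk] C=[drum,fin,lens,valve,crate]
Tick 6: prefer B, take joint from B; A=[gear] B=[disk] C=[drum,fin,lens,valve,crate,joint]

Answer: 6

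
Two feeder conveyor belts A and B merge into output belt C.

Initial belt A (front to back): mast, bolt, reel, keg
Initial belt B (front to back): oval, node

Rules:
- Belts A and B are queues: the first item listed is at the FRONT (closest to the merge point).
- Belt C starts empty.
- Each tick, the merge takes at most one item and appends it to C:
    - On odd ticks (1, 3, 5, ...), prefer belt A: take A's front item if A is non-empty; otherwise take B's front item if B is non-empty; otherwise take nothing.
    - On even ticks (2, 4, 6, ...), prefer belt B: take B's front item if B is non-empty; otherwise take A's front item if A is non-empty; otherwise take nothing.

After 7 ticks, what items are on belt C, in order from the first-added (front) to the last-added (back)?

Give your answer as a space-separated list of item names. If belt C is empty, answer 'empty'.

Tick 1: prefer A, take mast from A; A=[bolt,reel,keg] B=[oval,node] C=[mast]
Tick 2: prefer B, take oval from B; A=[bolt,reel,keg] B=[node] C=[mast,oval]
Tick 3: prefer A, take bolt from A; A=[reel,keg] B=[node] C=[mast,oval,bolt]
Tick 4: prefer B, take node from B; A=[reel,keg] B=[-] C=[mast,oval,bolt,node]
Tick 5: prefer A, take reel from A; A=[keg] B=[-] C=[mast,oval,bolt,node,reel]
Tick 6: prefer B, take keg from A; A=[-] B=[-] C=[mast,oval,bolt,node,reel,keg]
Tick 7: prefer A, both empty, nothing taken; A=[-] B=[-] C=[mast,oval,bolt,node,reel,keg]

Answer: mast oval bolt node reel keg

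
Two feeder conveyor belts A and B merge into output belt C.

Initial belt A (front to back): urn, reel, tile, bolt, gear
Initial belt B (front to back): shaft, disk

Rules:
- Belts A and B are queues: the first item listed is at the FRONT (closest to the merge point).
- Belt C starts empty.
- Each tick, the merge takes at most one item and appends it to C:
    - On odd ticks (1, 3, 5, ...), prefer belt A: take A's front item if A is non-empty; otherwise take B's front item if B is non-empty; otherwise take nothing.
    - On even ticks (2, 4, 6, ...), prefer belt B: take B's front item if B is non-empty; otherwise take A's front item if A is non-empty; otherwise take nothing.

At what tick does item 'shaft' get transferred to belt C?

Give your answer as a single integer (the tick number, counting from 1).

Answer: 2

Derivation:
Tick 1: prefer A, take urn from A; A=[reel,tile,bolt,gear] B=[shaft,disk] C=[urn]
Tick 2: prefer B, take shaft from B; A=[reel,tile,bolt,gear] B=[disk] C=[urn,shaft]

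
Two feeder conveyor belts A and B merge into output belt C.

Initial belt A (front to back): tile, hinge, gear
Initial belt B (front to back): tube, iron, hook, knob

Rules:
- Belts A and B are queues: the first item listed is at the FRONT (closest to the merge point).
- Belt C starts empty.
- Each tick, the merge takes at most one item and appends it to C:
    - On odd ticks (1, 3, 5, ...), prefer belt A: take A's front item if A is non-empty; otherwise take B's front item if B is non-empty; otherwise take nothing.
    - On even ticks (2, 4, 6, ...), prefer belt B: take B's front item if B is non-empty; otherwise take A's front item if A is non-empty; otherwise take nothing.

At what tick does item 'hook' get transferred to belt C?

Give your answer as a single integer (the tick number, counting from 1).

Tick 1: prefer A, take tile from A; A=[hinge,gear] B=[tube,iron,hook,knob] C=[tile]
Tick 2: prefer B, take tube from B; A=[hinge,gear] B=[iron,hook,knob] C=[tile,tube]
Tick 3: prefer A, take hinge from A; A=[gear] B=[iron,hook,knob] C=[tile,tube,hinge]
Tick 4: prefer B, take iron from B; A=[gear] B=[hook,knob] C=[tile,tube,hinge,iron]
Tick 5: prefer A, take gear from A; A=[-] B=[hook,knob] C=[tile,tube,hinge,iron,gear]
Tick 6: prefer B, take hook from B; A=[-] B=[knob] C=[tile,tube,hinge,iron,gear,hook]

Answer: 6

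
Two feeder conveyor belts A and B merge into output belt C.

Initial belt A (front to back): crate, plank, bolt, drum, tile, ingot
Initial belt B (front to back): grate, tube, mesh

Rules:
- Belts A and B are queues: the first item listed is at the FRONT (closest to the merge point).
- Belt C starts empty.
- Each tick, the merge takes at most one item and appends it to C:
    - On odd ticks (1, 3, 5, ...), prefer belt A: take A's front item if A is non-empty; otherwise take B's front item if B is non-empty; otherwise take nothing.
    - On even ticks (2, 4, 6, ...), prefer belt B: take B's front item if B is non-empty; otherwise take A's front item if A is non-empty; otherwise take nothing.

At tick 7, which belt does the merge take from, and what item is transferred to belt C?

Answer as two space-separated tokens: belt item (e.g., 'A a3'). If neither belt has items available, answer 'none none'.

Answer: A drum

Derivation:
Tick 1: prefer A, take crate from A; A=[plank,bolt,drum,tile,ingot] B=[grate,tube,mesh] C=[crate]
Tick 2: prefer B, take grate from B; A=[plank,bolt,drum,tile,ingot] B=[tube,mesh] C=[crate,grate]
Tick 3: prefer A, take plank from A; A=[bolt,drum,tile,ingot] B=[tube,mesh] C=[crate,grate,plank]
Tick 4: prefer B, take tube from B; A=[bolt,drum,tile,ingot] B=[mesh] C=[crate,grate,plank,tube]
Tick 5: prefer A, take bolt from A; A=[drum,tile,ingot] B=[mesh] C=[crate,grate,plank,tube,bolt]
Tick 6: prefer B, take mesh from B; A=[drum,tile,ingot] B=[-] C=[crate,grate,plank,tube,bolt,mesh]
Tick 7: prefer A, take drum from A; A=[tile,ingot] B=[-] C=[crate,grate,plank,tube,bolt,mesh,drum]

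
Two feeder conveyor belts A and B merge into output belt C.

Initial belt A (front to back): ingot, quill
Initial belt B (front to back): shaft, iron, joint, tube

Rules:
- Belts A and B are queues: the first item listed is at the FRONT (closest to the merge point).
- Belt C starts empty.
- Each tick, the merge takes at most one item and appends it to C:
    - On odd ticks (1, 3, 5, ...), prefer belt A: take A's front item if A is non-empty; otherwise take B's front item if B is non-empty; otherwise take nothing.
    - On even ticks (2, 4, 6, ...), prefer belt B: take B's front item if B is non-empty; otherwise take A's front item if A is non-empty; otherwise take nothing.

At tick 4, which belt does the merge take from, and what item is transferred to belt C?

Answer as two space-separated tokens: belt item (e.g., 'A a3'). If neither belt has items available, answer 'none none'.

Tick 1: prefer A, take ingot from A; A=[quill] B=[shaft,iron,joint,tube] C=[ingot]
Tick 2: prefer B, take shaft from B; A=[quill] B=[iron,joint,tube] C=[ingot,shaft]
Tick 3: prefer A, take quill from A; A=[-] B=[iron,joint,tube] C=[ingot,shaft,quill]
Tick 4: prefer B, take iron from B; A=[-] B=[joint,tube] C=[ingot,shaft,quill,iron]

Answer: B iron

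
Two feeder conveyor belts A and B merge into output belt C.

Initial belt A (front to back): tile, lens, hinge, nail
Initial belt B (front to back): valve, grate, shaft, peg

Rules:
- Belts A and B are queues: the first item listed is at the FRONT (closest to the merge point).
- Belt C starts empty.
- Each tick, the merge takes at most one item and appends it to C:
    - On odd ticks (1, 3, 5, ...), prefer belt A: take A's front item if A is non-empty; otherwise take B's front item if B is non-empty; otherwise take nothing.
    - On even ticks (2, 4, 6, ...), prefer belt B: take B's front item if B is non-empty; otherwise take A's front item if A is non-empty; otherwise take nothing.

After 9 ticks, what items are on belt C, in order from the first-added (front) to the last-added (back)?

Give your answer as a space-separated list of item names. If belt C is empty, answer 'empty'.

Answer: tile valve lens grate hinge shaft nail peg

Derivation:
Tick 1: prefer A, take tile from A; A=[lens,hinge,nail] B=[valve,grate,shaft,peg] C=[tile]
Tick 2: prefer B, take valve from B; A=[lens,hinge,nail] B=[grate,shaft,peg] C=[tile,valve]
Tick 3: prefer A, take lens from A; A=[hinge,nail] B=[grate,shaft,peg] C=[tile,valve,lens]
Tick 4: prefer B, take grate from B; A=[hinge,nail] B=[shaft,peg] C=[tile,valve,lens,grate]
Tick 5: prefer A, take hinge from A; A=[nail] B=[shaft,peg] C=[tile,valve,lens,grate,hinge]
Tick 6: prefer B, take shaft from B; A=[nail] B=[peg] C=[tile,valve,lens,grate,hinge,shaft]
Tick 7: prefer A, take nail from A; A=[-] B=[peg] C=[tile,valve,lens,grate,hinge,shaft,nail]
Tick 8: prefer B, take peg from B; A=[-] B=[-] C=[tile,valve,lens,grate,hinge,shaft,nail,peg]
Tick 9: prefer A, both empty, nothing taken; A=[-] B=[-] C=[tile,valve,lens,grate,hinge,shaft,nail,peg]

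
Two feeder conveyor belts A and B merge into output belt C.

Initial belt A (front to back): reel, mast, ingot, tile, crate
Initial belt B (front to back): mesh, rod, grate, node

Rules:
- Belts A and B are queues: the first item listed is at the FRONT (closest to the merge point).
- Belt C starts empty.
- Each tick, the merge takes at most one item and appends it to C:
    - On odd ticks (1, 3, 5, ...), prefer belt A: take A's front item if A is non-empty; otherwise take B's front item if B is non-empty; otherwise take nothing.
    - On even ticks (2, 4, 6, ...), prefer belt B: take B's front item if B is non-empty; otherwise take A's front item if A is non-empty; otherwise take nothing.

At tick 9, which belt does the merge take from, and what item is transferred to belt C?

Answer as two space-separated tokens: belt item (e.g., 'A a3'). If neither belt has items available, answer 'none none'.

Tick 1: prefer A, take reel from A; A=[mast,ingot,tile,crate] B=[mesh,rod,grate,node] C=[reel]
Tick 2: prefer B, take mesh from B; A=[mast,ingot,tile,crate] B=[rod,grate,node] C=[reel,mesh]
Tick 3: prefer A, take mast from A; A=[ingot,tile,crate] B=[rod,grate,node] C=[reel,mesh,mast]
Tick 4: prefer B, take rod from B; A=[ingot,tile,crate] B=[grate,node] C=[reel,mesh,mast,rod]
Tick 5: prefer A, take ingot from A; A=[tile,crate] B=[grate,node] C=[reel,mesh,mast,rod,ingot]
Tick 6: prefer B, take grate from B; A=[tile,crate] B=[node] C=[reel,mesh,mast,rod,ingot,grate]
Tick 7: prefer A, take tile from A; A=[crate] B=[node] C=[reel,mesh,mast,rod,ingot,grate,tile]
Tick 8: prefer B, take node from B; A=[crate] B=[-] C=[reel,mesh,mast,rod,ingot,grate,tile,node]
Tick 9: prefer A, take crate from A; A=[-] B=[-] C=[reel,mesh,mast,rod,ingot,grate,tile,node,crate]

Answer: A crate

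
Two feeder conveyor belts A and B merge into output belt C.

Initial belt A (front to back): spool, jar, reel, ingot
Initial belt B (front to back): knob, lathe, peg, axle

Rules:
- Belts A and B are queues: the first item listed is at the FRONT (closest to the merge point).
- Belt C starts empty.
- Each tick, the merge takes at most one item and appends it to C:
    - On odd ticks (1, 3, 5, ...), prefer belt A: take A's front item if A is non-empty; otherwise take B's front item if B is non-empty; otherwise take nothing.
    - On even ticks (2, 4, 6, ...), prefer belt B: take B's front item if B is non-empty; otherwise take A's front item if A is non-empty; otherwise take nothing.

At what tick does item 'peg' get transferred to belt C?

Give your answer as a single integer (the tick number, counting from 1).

Tick 1: prefer A, take spool from A; A=[jar,reel,ingot] B=[knob,lathe,peg,axle] C=[spool]
Tick 2: prefer B, take knob from B; A=[jar,reel,ingot] B=[lathe,peg,axle] C=[spool,knob]
Tick 3: prefer A, take jar from A; A=[reel,ingot] B=[lathe,peg,axle] C=[spool,knob,jar]
Tick 4: prefer B, take lathe from B; A=[reel,ingot] B=[peg,axle] C=[spool,knob,jar,lathe]
Tick 5: prefer A, take reel from A; A=[ingot] B=[peg,axle] C=[spool,knob,jar,lathe,reel]
Tick 6: prefer B, take peg from B; A=[ingot] B=[axle] C=[spool,knob,jar,lathe,reel,peg]

Answer: 6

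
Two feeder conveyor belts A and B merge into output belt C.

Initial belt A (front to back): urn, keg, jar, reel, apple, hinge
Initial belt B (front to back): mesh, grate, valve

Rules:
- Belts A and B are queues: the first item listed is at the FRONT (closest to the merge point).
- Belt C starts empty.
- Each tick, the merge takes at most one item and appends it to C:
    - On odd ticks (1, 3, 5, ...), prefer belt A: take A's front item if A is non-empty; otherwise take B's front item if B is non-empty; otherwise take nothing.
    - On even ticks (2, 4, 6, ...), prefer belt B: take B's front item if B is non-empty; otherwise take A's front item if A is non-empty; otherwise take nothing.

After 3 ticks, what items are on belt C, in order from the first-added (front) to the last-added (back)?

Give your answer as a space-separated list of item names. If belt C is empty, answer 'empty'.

Tick 1: prefer A, take urn from A; A=[keg,jar,reel,apple,hinge] B=[mesh,grate,valve] C=[urn]
Tick 2: prefer B, take mesh from B; A=[keg,jar,reel,apple,hinge] B=[grate,valve] C=[urn,mesh]
Tick 3: prefer A, take keg from A; A=[jar,reel,apple,hinge] B=[grate,valve] C=[urn,mesh,keg]

Answer: urn mesh keg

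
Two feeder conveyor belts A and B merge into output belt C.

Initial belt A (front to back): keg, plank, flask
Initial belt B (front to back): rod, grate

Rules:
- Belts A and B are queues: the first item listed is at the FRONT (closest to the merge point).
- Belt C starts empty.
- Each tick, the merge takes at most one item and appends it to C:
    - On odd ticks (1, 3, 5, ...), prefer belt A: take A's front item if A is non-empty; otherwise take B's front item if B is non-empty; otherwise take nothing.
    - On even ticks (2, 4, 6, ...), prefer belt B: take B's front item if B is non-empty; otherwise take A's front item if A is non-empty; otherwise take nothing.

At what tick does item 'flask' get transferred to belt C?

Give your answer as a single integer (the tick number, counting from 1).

Tick 1: prefer A, take keg from A; A=[plank,flask] B=[rod,grate] C=[keg]
Tick 2: prefer B, take rod from B; A=[plank,flask] B=[grate] C=[keg,rod]
Tick 3: prefer A, take plank from A; A=[flask] B=[grate] C=[keg,rod,plank]
Tick 4: prefer B, take grate from B; A=[flask] B=[-] C=[keg,rod,plank,grate]
Tick 5: prefer A, take flask from A; A=[-] B=[-] C=[keg,rod,plank,grate,flask]

Answer: 5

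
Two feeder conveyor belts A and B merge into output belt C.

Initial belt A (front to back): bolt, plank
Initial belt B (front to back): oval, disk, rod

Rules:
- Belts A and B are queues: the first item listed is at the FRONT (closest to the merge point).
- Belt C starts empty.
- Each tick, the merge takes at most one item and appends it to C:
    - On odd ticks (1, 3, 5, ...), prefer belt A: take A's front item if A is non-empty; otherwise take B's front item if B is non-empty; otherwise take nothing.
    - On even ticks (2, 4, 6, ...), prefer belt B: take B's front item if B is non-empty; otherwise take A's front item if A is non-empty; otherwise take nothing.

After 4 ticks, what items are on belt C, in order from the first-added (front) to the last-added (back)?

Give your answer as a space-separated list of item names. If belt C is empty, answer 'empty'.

Tick 1: prefer A, take bolt from A; A=[plank] B=[oval,disk,rod] C=[bolt]
Tick 2: prefer B, take oval from B; A=[plank] B=[disk,rod] C=[bolt,oval]
Tick 3: prefer A, take plank from A; A=[-] B=[disk,rod] C=[bolt,oval,plank]
Tick 4: prefer B, take disk from B; A=[-] B=[rod] C=[bolt,oval,plank,disk]

Answer: bolt oval plank disk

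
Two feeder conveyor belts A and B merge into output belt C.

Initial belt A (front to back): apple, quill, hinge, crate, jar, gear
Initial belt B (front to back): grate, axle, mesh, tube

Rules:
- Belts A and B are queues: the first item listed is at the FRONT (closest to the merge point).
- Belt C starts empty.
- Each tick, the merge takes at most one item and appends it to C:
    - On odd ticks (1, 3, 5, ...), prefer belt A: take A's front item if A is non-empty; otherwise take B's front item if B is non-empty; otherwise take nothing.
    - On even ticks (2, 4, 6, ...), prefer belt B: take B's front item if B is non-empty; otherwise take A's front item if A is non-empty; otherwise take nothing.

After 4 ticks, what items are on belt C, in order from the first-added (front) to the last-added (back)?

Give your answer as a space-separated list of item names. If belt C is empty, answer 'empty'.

Answer: apple grate quill axle

Derivation:
Tick 1: prefer A, take apple from A; A=[quill,hinge,crate,jar,gear] B=[grate,axle,mesh,tube] C=[apple]
Tick 2: prefer B, take grate from B; A=[quill,hinge,crate,jar,gear] B=[axle,mesh,tube] C=[apple,grate]
Tick 3: prefer A, take quill from A; A=[hinge,crate,jar,gear] B=[axle,mesh,tube] C=[apple,grate,quill]
Tick 4: prefer B, take axle from B; A=[hinge,crate,jar,gear] B=[mesh,tube] C=[apple,grate,quill,axle]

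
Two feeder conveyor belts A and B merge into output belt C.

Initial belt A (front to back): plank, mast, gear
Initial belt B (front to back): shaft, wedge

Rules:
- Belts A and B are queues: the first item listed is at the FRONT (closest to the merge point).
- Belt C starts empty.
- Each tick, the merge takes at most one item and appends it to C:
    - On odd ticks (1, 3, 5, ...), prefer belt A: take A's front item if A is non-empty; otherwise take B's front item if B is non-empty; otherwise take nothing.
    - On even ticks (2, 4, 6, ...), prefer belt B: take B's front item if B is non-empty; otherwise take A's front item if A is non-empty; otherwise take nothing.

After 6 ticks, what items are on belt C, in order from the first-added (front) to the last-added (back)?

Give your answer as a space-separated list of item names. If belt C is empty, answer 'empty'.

Tick 1: prefer A, take plank from A; A=[mast,gear] B=[shaft,wedge] C=[plank]
Tick 2: prefer B, take shaft from B; A=[mast,gear] B=[wedge] C=[plank,shaft]
Tick 3: prefer A, take mast from A; A=[gear] B=[wedge] C=[plank,shaft,mast]
Tick 4: prefer B, take wedge from B; A=[gear] B=[-] C=[plank,shaft,mast,wedge]
Tick 5: prefer A, take gear from A; A=[-] B=[-] C=[plank,shaft,mast,wedge,gear]
Tick 6: prefer B, both empty, nothing taken; A=[-] B=[-] C=[plank,shaft,mast,wedge,gear]

Answer: plank shaft mast wedge gear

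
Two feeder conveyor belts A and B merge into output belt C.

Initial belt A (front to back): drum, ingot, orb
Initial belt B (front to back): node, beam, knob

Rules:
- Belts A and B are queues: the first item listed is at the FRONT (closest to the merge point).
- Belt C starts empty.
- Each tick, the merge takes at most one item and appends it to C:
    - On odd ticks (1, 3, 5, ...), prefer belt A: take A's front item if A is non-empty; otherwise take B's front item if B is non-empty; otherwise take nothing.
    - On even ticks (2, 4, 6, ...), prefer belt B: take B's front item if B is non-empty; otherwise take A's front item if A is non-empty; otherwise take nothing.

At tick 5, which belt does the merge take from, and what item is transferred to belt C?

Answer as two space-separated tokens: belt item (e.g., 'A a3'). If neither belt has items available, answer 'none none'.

Tick 1: prefer A, take drum from A; A=[ingot,orb] B=[node,beam,knob] C=[drum]
Tick 2: prefer B, take node from B; A=[ingot,orb] B=[beam,knob] C=[drum,node]
Tick 3: prefer A, take ingot from A; A=[orb] B=[beam,knob] C=[drum,node,ingot]
Tick 4: prefer B, take beam from B; A=[orb] B=[knob] C=[drum,node,ingot,beam]
Tick 5: prefer A, take orb from A; A=[-] B=[knob] C=[drum,node,ingot,beam,orb]

Answer: A orb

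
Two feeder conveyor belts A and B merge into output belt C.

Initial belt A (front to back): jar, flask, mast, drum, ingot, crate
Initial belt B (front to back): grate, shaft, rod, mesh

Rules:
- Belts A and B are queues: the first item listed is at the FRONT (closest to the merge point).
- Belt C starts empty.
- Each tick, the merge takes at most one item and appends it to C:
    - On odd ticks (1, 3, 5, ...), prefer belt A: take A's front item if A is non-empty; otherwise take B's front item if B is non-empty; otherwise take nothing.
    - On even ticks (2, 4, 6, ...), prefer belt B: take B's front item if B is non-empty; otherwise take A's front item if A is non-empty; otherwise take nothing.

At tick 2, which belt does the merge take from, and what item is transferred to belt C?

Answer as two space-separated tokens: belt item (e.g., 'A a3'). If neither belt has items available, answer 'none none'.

Tick 1: prefer A, take jar from A; A=[flask,mast,drum,ingot,crate] B=[grate,shaft,rod,mesh] C=[jar]
Tick 2: prefer B, take grate from B; A=[flask,mast,drum,ingot,crate] B=[shaft,rod,mesh] C=[jar,grate]

Answer: B grate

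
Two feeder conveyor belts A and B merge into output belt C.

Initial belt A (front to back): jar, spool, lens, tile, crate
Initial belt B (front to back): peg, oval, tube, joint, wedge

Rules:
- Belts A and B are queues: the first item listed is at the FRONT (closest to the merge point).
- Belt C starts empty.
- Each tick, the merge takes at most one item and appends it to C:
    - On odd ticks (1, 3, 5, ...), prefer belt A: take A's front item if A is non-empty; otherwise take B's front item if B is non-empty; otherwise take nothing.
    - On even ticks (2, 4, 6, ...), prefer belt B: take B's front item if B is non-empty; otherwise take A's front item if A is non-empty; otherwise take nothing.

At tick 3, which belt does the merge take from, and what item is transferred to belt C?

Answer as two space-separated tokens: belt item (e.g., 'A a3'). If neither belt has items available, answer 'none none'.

Tick 1: prefer A, take jar from A; A=[spool,lens,tile,crate] B=[peg,oval,tube,joint,wedge] C=[jar]
Tick 2: prefer B, take peg from B; A=[spool,lens,tile,crate] B=[oval,tube,joint,wedge] C=[jar,peg]
Tick 3: prefer A, take spool from A; A=[lens,tile,crate] B=[oval,tube,joint,wedge] C=[jar,peg,spool]

Answer: A spool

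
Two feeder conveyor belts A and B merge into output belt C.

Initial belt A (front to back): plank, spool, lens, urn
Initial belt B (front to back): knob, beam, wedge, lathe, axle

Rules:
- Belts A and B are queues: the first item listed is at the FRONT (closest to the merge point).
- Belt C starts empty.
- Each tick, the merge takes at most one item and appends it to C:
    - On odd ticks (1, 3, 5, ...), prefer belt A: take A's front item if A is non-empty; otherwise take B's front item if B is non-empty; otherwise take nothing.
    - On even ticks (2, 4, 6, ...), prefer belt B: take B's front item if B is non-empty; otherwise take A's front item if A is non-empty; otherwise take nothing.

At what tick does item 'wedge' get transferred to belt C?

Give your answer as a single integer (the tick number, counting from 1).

Answer: 6

Derivation:
Tick 1: prefer A, take plank from A; A=[spool,lens,urn] B=[knob,beam,wedge,lathe,axle] C=[plank]
Tick 2: prefer B, take knob from B; A=[spool,lens,urn] B=[beam,wedge,lathe,axle] C=[plank,knob]
Tick 3: prefer A, take spool from A; A=[lens,urn] B=[beam,wedge,lathe,axle] C=[plank,knob,spool]
Tick 4: prefer B, take beam from B; A=[lens,urn] B=[wedge,lathe,axle] C=[plank,knob,spool,beam]
Tick 5: prefer A, take lens from A; A=[urn] B=[wedge,lathe,axle] C=[plank,knob,spool,beam,lens]
Tick 6: prefer B, take wedge from B; A=[urn] B=[lathe,axle] C=[plank,knob,spool,beam,lens,wedge]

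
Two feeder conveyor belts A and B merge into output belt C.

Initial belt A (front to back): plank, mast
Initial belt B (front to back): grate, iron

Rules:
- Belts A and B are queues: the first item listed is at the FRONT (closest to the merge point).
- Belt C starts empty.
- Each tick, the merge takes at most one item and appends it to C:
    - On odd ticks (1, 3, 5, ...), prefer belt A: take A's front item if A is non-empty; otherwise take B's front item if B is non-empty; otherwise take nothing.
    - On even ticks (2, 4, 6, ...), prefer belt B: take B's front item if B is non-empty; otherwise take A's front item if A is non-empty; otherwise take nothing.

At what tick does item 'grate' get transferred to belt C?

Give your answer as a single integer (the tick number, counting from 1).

Tick 1: prefer A, take plank from A; A=[mast] B=[grate,iron] C=[plank]
Tick 2: prefer B, take grate from B; A=[mast] B=[iron] C=[plank,grate]

Answer: 2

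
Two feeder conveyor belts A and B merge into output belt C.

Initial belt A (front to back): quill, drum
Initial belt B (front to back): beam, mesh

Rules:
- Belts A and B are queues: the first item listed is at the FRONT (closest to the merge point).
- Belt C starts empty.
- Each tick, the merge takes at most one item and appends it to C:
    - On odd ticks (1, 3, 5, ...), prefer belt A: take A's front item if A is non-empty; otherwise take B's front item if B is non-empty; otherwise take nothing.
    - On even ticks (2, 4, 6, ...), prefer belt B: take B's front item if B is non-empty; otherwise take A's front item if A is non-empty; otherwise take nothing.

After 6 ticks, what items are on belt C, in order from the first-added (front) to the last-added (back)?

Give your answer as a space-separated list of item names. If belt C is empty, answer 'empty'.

Answer: quill beam drum mesh

Derivation:
Tick 1: prefer A, take quill from A; A=[drum] B=[beam,mesh] C=[quill]
Tick 2: prefer B, take beam from B; A=[drum] B=[mesh] C=[quill,beam]
Tick 3: prefer A, take drum from A; A=[-] B=[mesh] C=[quill,beam,drum]
Tick 4: prefer B, take mesh from B; A=[-] B=[-] C=[quill,beam,drum,mesh]
Tick 5: prefer A, both empty, nothing taken; A=[-] B=[-] C=[quill,beam,drum,mesh]
Tick 6: prefer B, both empty, nothing taken; A=[-] B=[-] C=[quill,beam,drum,mesh]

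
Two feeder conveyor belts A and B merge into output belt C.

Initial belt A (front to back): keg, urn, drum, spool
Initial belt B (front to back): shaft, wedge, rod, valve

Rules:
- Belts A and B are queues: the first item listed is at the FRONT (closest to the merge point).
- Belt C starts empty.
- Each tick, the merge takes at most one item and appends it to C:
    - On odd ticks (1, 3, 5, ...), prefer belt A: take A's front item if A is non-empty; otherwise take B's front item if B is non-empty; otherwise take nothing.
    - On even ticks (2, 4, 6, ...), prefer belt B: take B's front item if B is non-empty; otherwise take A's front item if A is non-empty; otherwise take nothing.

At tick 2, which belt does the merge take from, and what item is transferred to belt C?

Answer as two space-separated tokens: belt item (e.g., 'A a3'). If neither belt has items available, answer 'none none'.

Tick 1: prefer A, take keg from A; A=[urn,drum,spool] B=[shaft,wedge,rod,valve] C=[keg]
Tick 2: prefer B, take shaft from B; A=[urn,drum,spool] B=[wedge,rod,valve] C=[keg,shaft]

Answer: B shaft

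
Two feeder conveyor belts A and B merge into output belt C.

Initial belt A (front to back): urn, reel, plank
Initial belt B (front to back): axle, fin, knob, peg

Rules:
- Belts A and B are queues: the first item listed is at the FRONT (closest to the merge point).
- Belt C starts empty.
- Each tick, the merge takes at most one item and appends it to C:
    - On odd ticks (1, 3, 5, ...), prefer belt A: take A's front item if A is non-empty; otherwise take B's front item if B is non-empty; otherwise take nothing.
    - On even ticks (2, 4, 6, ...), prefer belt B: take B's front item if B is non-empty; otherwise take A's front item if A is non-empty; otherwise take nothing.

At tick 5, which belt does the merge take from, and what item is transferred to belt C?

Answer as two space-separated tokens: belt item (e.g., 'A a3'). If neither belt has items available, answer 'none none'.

Answer: A plank

Derivation:
Tick 1: prefer A, take urn from A; A=[reel,plank] B=[axle,fin,knob,peg] C=[urn]
Tick 2: prefer B, take axle from B; A=[reel,plank] B=[fin,knob,peg] C=[urn,axle]
Tick 3: prefer A, take reel from A; A=[plank] B=[fin,knob,peg] C=[urn,axle,reel]
Tick 4: prefer B, take fin from B; A=[plank] B=[knob,peg] C=[urn,axle,reel,fin]
Tick 5: prefer A, take plank from A; A=[-] B=[knob,peg] C=[urn,axle,reel,fin,plank]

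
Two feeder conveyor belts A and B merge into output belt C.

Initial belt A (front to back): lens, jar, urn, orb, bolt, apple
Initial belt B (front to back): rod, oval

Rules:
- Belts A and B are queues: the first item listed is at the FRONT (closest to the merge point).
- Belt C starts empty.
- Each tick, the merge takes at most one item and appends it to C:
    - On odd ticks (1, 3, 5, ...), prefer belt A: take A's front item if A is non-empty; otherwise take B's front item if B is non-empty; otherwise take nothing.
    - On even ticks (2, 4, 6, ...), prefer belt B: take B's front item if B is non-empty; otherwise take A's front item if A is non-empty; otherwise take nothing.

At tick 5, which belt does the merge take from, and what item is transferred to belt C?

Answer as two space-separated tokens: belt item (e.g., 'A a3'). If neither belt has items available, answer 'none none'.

Tick 1: prefer A, take lens from A; A=[jar,urn,orb,bolt,apple] B=[rod,oval] C=[lens]
Tick 2: prefer B, take rod from B; A=[jar,urn,orb,bolt,apple] B=[oval] C=[lens,rod]
Tick 3: prefer A, take jar from A; A=[urn,orb,bolt,apple] B=[oval] C=[lens,rod,jar]
Tick 4: prefer B, take oval from B; A=[urn,orb,bolt,apple] B=[-] C=[lens,rod,jar,oval]
Tick 5: prefer A, take urn from A; A=[orb,bolt,apple] B=[-] C=[lens,rod,jar,oval,urn]

Answer: A urn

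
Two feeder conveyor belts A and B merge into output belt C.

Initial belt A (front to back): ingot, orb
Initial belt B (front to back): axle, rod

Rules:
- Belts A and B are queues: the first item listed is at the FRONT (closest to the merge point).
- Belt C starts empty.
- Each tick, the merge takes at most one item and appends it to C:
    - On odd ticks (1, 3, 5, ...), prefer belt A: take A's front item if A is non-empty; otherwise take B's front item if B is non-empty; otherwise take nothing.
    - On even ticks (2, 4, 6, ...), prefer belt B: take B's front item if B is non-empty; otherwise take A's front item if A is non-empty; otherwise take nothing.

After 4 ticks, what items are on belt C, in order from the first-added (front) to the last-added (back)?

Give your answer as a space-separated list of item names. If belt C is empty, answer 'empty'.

Tick 1: prefer A, take ingot from A; A=[orb] B=[axle,rod] C=[ingot]
Tick 2: prefer B, take axle from B; A=[orb] B=[rod] C=[ingot,axle]
Tick 3: prefer A, take orb from A; A=[-] B=[rod] C=[ingot,axle,orb]
Tick 4: prefer B, take rod from B; A=[-] B=[-] C=[ingot,axle,orb,rod]

Answer: ingot axle orb rod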